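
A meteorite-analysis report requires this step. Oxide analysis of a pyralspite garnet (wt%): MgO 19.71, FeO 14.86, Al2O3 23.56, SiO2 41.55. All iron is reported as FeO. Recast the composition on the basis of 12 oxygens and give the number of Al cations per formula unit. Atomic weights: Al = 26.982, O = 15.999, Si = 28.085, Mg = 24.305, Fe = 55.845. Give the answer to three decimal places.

19.71 wt% MgO ÷ 40.304 g/mol = 0.48903 mol, giving 0.48903 Mg and 0.48903 O.
14.86 wt% FeO ÷ 71.844 g/mol = 0.20684 mol, giving 0.20684 Fe and 0.20684 O.
23.56 wt% Al2O3 ÷ 101.961 g/mol = 0.23107 mol, giving 0.46214 Al and 0.69321 O.
41.55 wt% SiO2 ÷ 60.083 g/mol = 0.69154 mol, giving 0.69154 Si and 1.38308 O.
Oxygen sums to 2.77216; scaling by 12/2.77216 = 4.32875 puts the formula on 12 O.
Al: 0.46214 × 4.32875 = 2.000 atoms per formula unit.

2.000 Al apfu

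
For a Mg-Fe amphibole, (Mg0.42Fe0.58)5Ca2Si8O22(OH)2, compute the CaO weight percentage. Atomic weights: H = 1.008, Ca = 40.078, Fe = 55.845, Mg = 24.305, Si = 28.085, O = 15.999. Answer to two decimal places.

Formula mass = 903.819 g/mol.
2 Ca → 2.0000 mol CaO per formula unit; M(CaO) = 56.077, so CaO mass = 112.154 g.
112.154/903.819 × 100 = 12.41 wt%.

12.41 wt%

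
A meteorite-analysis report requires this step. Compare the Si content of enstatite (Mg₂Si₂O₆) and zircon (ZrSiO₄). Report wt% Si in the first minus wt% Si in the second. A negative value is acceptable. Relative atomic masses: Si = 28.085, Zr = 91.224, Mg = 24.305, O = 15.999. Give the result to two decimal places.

Si in Mg₂Si₂O₆: molar mass 200.774 g/mol; 2×28.085 = 56.170 g → 27.98 wt%.
Si in ZrSiO₄: molar mass 183.305 g/mol; 1×28.085 = 28.085 g → 15.32 wt%.
Difference = 27.98 − 15.32 = 12.66 percentage points.

12.66 percentage points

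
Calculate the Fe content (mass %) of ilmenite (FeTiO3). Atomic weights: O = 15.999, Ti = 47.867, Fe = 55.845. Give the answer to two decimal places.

M(FeTiO3) = 151.709 g/mol.
Fe contributes 1 × 55.845 = 55.845 g per mole.
55.845/151.709 = 0.3681 → 36.81%.

36.81 mass %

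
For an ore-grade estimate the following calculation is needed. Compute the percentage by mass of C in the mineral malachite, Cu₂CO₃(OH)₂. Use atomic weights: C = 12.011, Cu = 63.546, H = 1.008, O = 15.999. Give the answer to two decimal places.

5.43 weight percent

Molar mass of Cu₂CO₃(OH)₂: 2·63.546 + 1·12.011 + 5·15.999 + 2·1.008 = 221.114 g/mol.
Mass of C per formula unit: 1 × 12.011 = 12.011 g.
Weight fraction C = 12.011 / 221.114 = 0.0543.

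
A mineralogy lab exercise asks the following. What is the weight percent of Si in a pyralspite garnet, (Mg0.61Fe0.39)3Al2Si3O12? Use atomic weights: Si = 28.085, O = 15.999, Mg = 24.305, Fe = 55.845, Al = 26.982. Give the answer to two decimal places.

Molar mass of (Mg0.61Fe0.39)3Al2Si3O12: 1.83·24.305 + 1.17·55.845 + 2·26.982 + 3·28.085 + 12·15.999 = 440.024 g/mol.
Mass of Si per formula unit: 3 × 28.085 = 84.255 g.
Weight fraction Si = 84.255 / 440.024 = 0.1915.

19.15 mass %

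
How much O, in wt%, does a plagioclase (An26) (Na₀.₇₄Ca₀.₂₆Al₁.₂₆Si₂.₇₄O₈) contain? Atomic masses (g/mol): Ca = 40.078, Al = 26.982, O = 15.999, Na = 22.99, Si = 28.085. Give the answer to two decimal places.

48.05 wt%

Molar mass of Na₀.₇₄Ca₀.₂₆Al₁.₂₆Si₂.₇₄O₈: 0.74*22.99 + 0.26*40.078 + 1.26*26.982 + 2.74*28.085 + 8*15.999 = 266.375 g/mol.
Mass of O per formula unit: 8 × 15.999 = 127.992 g.
Weight fraction O = 127.992 / 266.375 = 0.4805.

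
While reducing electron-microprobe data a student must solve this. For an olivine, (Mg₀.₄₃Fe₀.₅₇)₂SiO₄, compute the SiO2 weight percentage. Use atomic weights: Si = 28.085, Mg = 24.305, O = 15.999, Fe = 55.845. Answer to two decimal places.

M((Mg₀.₄₃Fe₀.₅₇)₂SiO₄) = 176.647 g/mol; M(SiO2) = 60.083 g/mol.
Moles SiO2 per formula unit = 1 Si ÷ 1 = 1.0000.
SiO2 fraction = (1.0000 × 60.083) / 176.647 = 60.083/176.647 = 0.3401.

34.01 wt%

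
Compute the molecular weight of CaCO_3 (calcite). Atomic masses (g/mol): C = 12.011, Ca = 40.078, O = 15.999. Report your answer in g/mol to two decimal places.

100.09 g/mol

The formula mass is the sum 1(40.078) + 1(12.011) + 3(15.999).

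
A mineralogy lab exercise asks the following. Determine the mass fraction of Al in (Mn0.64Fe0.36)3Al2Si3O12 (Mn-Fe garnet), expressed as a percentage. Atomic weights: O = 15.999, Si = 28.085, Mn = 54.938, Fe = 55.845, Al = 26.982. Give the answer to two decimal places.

10.88 wt%

Molar mass of (Mn0.64Fe0.36)3Al2Si3O12: 1.92×54.938 + 1.08×55.845 + 2×26.982 + 3×28.085 + 12×15.999 = 496.001 g/mol.
Mass of Al per formula unit: 2 × 26.982 = 53.964 g.
Weight fraction Al = 53.964 / 496.001 = 0.1088.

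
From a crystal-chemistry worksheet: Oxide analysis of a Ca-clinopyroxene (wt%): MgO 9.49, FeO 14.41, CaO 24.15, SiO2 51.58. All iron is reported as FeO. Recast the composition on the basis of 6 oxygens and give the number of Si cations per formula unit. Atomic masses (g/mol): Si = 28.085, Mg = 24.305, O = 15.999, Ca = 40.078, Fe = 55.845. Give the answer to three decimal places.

1.994 Si apfu

MgO (M=40.304): mol = 0.23546; Mg = 0.23546, O = 0.23546.
FeO (M=71.844): mol = 0.20057; Fe = 0.20057, O = 0.20057.
CaO (M=56.077): mol = 0.43066; Ca = 0.43066, O = 0.43066.
SiO2 (M=60.083): mol = 0.85848; Si = 0.85848, O = 1.71696.
ΣO = 2.58365; factor = 6/ΣO = 2.32230.
Si apfu = 0.85848 × 2.32230 = 1.994.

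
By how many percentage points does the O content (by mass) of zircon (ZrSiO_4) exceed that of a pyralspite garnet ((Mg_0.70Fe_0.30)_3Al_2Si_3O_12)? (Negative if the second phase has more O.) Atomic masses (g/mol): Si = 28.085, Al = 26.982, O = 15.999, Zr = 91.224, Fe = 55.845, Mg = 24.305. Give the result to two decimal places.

First mineral: 63.996 g O in 183.305 g formula = 34.91 wt% O.
Second mineral: 191.988 g O in 431.508 g formula = 44.49 wt% O.
34.91% − 44.49% gives a difference of -9.58 percentage points.

-9.58 percentage points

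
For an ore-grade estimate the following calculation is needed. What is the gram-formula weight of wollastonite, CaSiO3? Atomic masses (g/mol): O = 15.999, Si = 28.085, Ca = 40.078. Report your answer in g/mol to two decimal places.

116.16 g/mol

M = 1·40.078 + 1·28.085 + 3·15.999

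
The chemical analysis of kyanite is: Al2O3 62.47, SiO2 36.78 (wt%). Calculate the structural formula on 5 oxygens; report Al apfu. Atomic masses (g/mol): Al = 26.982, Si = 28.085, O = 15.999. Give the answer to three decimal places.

Al2O3 (M=101.961): mol = 0.61269; Al = 1.22538, O = 1.83807.
SiO2 (M=60.083): mol = 0.61215; Si = 0.61215, O = 1.22430.
ΣO = 3.06237; factor = 5/ΣO = 1.63272.
Al apfu = 1.22538 × 1.63272 = 2.001.

2.001 Al apfu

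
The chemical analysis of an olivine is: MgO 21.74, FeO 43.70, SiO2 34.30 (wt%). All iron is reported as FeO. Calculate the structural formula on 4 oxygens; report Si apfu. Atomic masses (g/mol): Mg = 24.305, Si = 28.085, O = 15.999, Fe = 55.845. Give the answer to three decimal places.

0.997 Si apfu

21.74 wt% MgO ÷ 40.304 g/mol = 0.53940 mol, giving 0.53940 Mg and 0.53940 O.
43.70 wt% FeO ÷ 71.844 g/mol = 0.60826 mol, giving 0.60826 Fe and 0.60826 O.
34.30 wt% SiO2 ÷ 60.083 g/mol = 0.57088 mol, giving 0.57088 Si and 1.14176 O.
Oxygen sums to 2.28942; scaling by 4/2.28942 = 1.74717 puts the formula on 4 O.
Si: 0.57088 × 1.74717 = 0.997 atoms per formula unit.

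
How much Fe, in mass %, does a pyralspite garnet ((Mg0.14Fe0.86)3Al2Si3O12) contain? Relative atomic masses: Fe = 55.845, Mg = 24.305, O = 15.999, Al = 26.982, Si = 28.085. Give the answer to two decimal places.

29.74 mass %

Formula mass = 0.42*24.305 + 2.58*55.845 + 2*26.982 + 3*28.085 + 12*15.999 = 484.495 g/mol, of which 144.080 g is Fe.
So Fe makes up 144.080/484.495 = 0.2974 of the mass, i.e. 29.74%.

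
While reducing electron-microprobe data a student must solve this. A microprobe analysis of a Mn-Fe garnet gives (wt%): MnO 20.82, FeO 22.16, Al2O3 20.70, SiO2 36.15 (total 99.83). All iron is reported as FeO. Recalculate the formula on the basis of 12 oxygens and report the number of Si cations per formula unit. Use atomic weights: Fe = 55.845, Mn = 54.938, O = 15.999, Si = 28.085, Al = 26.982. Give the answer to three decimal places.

20.82 wt% MnO ÷ 70.937 g/mol = 0.29350 mol, giving 0.29350 Mn and 0.29350 O.
22.16 wt% FeO ÷ 71.844 g/mol = 0.30845 mol, giving 0.30845 Fe and 0.30845 O.
20.70 wt% Al2O3 ÷ 101.961 g/mol = 0.20302 mol, giving 0.40604 Al and 0.60906 O.
36.15 wt% SiO2 ÷ 60.083 g/mol = 0.60167 mol, giving 0.60167 Si and 1.20334 O.
Oxygen sums to 2.41435; scaling by 12/2.41435 = 4.97028 puts the formula on 12 O.
Si: 0.60167 × 4.97028 = 2.990 atoms per formula unit.

2.990 Si apfu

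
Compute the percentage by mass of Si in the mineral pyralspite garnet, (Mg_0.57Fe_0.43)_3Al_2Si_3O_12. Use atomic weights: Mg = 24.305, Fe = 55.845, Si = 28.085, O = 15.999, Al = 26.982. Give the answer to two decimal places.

18.98 mass %

M((Mg_0.57Fe_0.43)_3Al_2Si_3O_12) = 443.809 g/mol.
Si contributes 3 × 28.085 = 84.255 g per mole.
84.255/443.809 = 0.1898 → 18.98%.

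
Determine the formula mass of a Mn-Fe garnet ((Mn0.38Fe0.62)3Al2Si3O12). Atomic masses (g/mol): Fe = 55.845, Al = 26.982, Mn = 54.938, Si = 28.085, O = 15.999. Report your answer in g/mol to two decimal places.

M = 1.14×54.938 + 1.86×55.845 + 2×26.982 + 3×28.085 + 12×15.999

496.71 g/mol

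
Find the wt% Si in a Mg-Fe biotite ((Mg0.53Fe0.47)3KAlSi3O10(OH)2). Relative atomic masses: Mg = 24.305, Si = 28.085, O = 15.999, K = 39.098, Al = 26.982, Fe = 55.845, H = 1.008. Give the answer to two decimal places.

Formula mass = 1.59*24.305 + 1.41*55.845 + 1*39.098 + 1*26.982 + 3*28.085 + 12*15.999 + 2*1.008 = 461.725 g/mol, of which 84.255 g is Si.
So Si makes up 84.255/461.725 = 0.1825 of the mass, i.e. 18.25%.

18.25 wt%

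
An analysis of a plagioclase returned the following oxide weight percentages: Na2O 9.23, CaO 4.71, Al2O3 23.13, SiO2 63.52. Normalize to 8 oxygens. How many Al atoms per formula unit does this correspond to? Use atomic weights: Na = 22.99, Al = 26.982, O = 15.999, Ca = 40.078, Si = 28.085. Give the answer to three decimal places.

1.199 Al apfu

Na2O (M=61.979): mol = 0.14892; Na = 0.29784, O = 0.14892.
CaO (M=56.077): mol = 0.08399; Ca = 0.08399, O = 0.08399.
Al2O3 (M=101.961): mol = 0.22685; Al = 0.45370, O = 0.68055.
SiO2 (M=60.083): mol = 1.05720; Si = 1.05720, O = 2.11440.
ΣO = 3.02786; factor = 8/ΣO = 2.64213.
Al apfu = 0.45370 × 2.64213 = 1.199.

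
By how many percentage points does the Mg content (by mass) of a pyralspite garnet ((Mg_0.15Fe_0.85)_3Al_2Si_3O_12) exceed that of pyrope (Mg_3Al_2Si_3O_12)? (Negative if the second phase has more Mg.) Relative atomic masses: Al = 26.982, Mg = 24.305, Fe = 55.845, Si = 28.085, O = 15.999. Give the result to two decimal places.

-15.83 percentage points

M((Mg_0.15Fe_0.85)_3Al_2Si_3O_12) = 483.549 g/mol, so wt% Mg = 10.937/483.549 × 100 = 2.26%.
M(Mg_3Al_2Si_3O_12) = 403.122 g/mol, so wt% Mg = 72.915/403.122 × 100 = 18.09%.
2.26 − 18.09 = -15.83 pp.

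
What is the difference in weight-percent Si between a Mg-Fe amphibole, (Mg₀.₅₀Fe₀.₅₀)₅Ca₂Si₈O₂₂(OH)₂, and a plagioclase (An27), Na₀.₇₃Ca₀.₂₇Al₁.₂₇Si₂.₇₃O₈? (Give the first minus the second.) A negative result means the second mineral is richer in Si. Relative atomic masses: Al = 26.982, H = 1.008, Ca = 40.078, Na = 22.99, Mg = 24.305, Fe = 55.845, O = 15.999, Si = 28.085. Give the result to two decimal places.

-3.56 percentage points

First mineral: 224.680 g Si in 891.203 g formula = 25.21 wt% Si.
Second mineral: 76.672 g Si in 266.535 g formula = 28.77 wt% Si.
25.21% − 28.77% gives a difference of -3.56 percentage points.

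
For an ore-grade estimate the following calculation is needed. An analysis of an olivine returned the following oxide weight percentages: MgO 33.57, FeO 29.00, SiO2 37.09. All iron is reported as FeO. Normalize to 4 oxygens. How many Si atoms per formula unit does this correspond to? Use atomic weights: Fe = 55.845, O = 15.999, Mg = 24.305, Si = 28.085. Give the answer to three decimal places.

MgO: 33.57/40.304 = 0.83292 mol → 0.83292 mol Mg, 0.83292 mol O.
FeO: 29.00/71.844 = 0.40365 mol → 0.40365 mol Fe, 0.40365 mol O.
SiO2: 37.09/60.083 = 0.61731 mol → 0.61731 mol Si, 1.23462 mol O.
Total oxygen = 2.47119 mol. Normalization factor = 4/2.47119 = 1.61865.
Si per 4 O = 0.61731 × 1.61865 = 0.999.

0.999 Si apfu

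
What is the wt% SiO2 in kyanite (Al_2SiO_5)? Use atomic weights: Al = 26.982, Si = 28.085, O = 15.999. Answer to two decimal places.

37.08 wt%

Molar mass of Al_2SiO_5 = 2×26.982 + 1×28.085 + 5×15.999 = 162.044 g/mol.
Each formula unit contains 1 Si, equivalent to 1/1 = 1.0000 mol SiO2.
M(SiO2) = 1×28.085 + 2×15.999 = 60.083 g/mol.
Mass of SiO2 per formula unit = 1.0000 × 60.083 = 60.083 g.
SiO2 wt% = 60.083 / 162.044 × 100 = 37.08%.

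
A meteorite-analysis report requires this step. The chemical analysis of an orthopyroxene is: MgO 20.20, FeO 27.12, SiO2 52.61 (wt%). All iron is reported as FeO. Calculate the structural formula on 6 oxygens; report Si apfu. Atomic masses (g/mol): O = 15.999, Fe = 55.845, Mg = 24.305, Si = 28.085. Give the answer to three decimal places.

1.998 Si apfu

20.20 wt% MgO ÷ 40.304 g/mol = 0.50119 mol, giving 0.50119 Mg and 0.50119 O.
27.12 wt% FeO ÷ 71.844 g/mol = 0.37748 mol, giving 0.37748 Fe and 0.37748 O.
52.61 wt% SiO2 ÷ 60.083 g/mol = 0.87562 mol, giving 0.87562 Si and 1.75124 O.
Oxygen sums to 2.62991; scaling by 6/2.62991 = 2.28145 puts the formula on 6 O.
Si: 0.87562 × 2.28145 = 1.998 atoms per formula unit.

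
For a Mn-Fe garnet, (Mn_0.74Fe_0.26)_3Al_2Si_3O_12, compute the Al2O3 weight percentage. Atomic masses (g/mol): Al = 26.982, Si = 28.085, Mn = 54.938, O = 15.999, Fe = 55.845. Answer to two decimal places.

M((Mn_0.74Fe_0.26)_3Al_2Si_3O_12) = 495.728 g/mol; M(Al2O3) = 101.961 g/mol.
Moles Al2O3 per formula unit = 2 Al ÷ 2 = 1.0000.
Al2O3 fraction = (1.0000 × 101.961) / 495.728 = 101.961/495.728 = 0.2057.

20.57 wt%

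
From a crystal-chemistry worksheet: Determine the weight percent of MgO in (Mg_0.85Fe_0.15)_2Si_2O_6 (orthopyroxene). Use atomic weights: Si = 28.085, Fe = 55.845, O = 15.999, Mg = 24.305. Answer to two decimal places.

32.59 wt%

Molar mass of (Mg_0.85Fe_0.15)_2Si_2O_6 = 1.70×24.305 + 0.30×55.845 + 2×28.085 + 6×15.999 = 210.236 g/mol.
Each formula unit contains 1.70 Mg, equivalent to 1.70/1 = 1.7000 mol MgO.
M(MgO) = 1×24.305 + 1×15.999 = 40.304 g/mol.
Mass of MgO per formula unit = 1.7000 × 40.304 = 68.517 g.
MgO wt% = 68.517 / 210.236 × 100 = 32.59%.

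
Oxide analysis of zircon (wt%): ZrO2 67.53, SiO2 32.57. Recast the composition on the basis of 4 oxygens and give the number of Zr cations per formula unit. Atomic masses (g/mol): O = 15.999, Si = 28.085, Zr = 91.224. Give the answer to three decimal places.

ZrO2 (M=123.222): mol = 0.54804; Zr = 0.54804, O = 1.09608.
SiO2 (M=60.083): mol = 0.54208; Si = 0.54208, O = 1.08416.
ΣO = 2.18024; factor = 4/ΣO = 1.83466.
Zr apfu = 0.54804 × 1.83466 = 1.005.

1.005 Zr apfu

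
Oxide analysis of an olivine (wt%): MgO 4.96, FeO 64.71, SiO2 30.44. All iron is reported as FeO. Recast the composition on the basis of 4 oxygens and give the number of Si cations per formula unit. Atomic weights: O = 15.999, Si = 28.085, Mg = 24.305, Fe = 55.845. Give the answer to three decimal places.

0.995 Si apfu

4.96 wt% MgO ÷ 40.304 g/mol = 0.12306 mol, giving 0.12306 Mg and 0.12306 O.
64.71 wt% FeO ÷ 71.844 g/mol = 0.90070 mol, giving 0.90070 Fe and 0.90070 O.
30.44 wt% SiO2 ÷ 60.083 g/mol = 0.50663 mol, giving 0.50663 Si and 1.01326 O.
Oxygen sums to 2.03702; scaling by 4/2.03702 = 1.96365 puts the formula on 4 O.
Si: 0.50663 × 1.96365 = 0.995 atoms per formula unit.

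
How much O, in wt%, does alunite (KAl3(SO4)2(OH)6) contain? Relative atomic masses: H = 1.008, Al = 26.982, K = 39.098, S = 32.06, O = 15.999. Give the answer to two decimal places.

54.08 wt%

M(KAl3(SO4)2(OH)6) = 414.198 g/mol.
O contributes 14 × 15.999 = 223.986 g per mole.
223.986/414.198 = 0.5408 → 54.08%.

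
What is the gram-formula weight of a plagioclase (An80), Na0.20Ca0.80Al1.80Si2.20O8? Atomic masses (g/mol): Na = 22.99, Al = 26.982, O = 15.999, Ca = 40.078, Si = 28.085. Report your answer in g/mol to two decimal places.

The formula mass is the sum 0.20(22.99) + 0.80(40.078) + 1.80(26.982) + 2.20(28.085) + 8(15.999).

275.01 g/mol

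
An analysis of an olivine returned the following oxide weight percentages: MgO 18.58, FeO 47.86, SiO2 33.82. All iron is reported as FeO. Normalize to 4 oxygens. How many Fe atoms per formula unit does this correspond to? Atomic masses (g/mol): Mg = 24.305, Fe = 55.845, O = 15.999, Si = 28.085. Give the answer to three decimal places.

18.58 wt% MgO ÷ 40.304 g/mol = 0.46100 mol, giving 0.46100 Mg and 0.46100 O.
47.86 wt% FeO ÷ 71.844 g/mol = 0.66617 mol, giving 0.66617 Fe and 0.66617 O.
33.82 wt% SiO2 ÷ 60.083 g/mol = 0.56289 mol, giving 0.56289 Si and 1.12578 O.
Oxygen sums to 2.25295; scaling by 4/2.25295 = 1.77545 puts the formula on 4 O.
Fe: 0.66617 × 1.77545 = 1.183 atoms per formula unit.

1.183 Fe apfu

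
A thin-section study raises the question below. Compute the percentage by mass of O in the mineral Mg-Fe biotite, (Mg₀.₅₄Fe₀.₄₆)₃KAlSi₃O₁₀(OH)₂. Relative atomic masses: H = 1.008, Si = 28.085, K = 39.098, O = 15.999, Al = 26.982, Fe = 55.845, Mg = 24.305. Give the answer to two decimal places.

M((Mg₀.₅₄Fe₀.₄₆)₃KAlSi₃O₁₀(OH)₂) = 460.779 g/mol.
O contributes 12 × 15.999 = 191.988 g per mole.
191.988/460.779 = 0.4167 → 41.67%.

41.67 weight percent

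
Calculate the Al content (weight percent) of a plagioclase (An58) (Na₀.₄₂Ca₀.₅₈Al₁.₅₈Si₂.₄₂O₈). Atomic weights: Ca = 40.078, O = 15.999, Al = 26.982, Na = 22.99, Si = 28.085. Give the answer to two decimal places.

15.70 weight percent

M(Na₀.₄₂Ca₀.₅₈Al₁.₅₈Si₂.₄₂O₈) = 271.490 g/mol.
Al contributes 1.58 × 26.982 = 42.632 g per mole.
42.632/271.490 = 0.1570 → 15.70%.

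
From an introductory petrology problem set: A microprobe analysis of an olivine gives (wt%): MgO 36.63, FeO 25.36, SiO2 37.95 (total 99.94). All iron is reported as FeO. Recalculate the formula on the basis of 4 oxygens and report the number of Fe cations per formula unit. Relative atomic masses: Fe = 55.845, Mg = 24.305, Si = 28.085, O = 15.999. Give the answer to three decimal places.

MgO: 36.63/40.304 = 0.90884 mol → 0.90884 mol Mg, 0.90884 mol O.
FeO: 25.36/71.844 = 0.35299 mol → 0.35299 mol Fe, 0.35299 mol O.
SiO2: 37.95/60.083 = 0.63163 mol → 0.63163 mol Si, 1.26326 mol O.
Total oxygen = 2.52509 mol. Normalization factor = 4/2.52509 = 1.58410.
Fe per 4 O = 0.35299 × 1.58410 = 0.559.

0.559 Fe apfu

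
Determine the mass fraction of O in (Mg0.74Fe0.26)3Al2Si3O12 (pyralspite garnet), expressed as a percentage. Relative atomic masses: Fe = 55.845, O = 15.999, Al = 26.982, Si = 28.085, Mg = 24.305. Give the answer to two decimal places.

Formula mass = 2.22·24.305 + 0.78·55.845 + 2·26.982 + 3·28.085 + 12·15.999 = 427.723 g/mol, of which 191.988 g is O.
So O makes up 191.988/427.723 = 0.4489 of the mass, i.e. 44.89%.

44.89 mass %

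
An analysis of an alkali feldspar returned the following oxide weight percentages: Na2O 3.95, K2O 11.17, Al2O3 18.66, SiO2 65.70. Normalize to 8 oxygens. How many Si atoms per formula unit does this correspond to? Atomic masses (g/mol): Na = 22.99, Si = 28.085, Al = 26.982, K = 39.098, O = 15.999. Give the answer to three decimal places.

2.998 Si apfu

Na2O: 3.95/61.979 = 0.06373 mol → 0.12746 mol Na, 0.06373 mol O.
K2O: 11.17/94.195 = 0.11858 mol → 0.23716 mol K, 0.11858 mol O.
Al2O3: 18.66/101.961 = 0.18301 mol → 0.36602 mol Al, 0.54903 mol O.
SiO2: 65.70/60.083 = 1.09349 mol → 1.09349 mol Si, 2.18698 mol O.
Total oxygen = 2.91832 mol. Normalization factor = 8/2.91832 = 2.74130.
Si per 8 O = 1.09349 × 2.74130 = 2.998.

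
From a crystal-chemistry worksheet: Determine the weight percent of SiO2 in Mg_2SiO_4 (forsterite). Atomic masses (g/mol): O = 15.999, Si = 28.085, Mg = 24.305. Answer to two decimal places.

Formula mass = 140.691 g/mol.
1 Si → 1.0000 mol SiO2 per formula unit; M(SiO2) = 60.083, so SiO2 mass = 60.083 g.
60.083/140.691 × 100 = 42.71 wt%.

42.71 wt%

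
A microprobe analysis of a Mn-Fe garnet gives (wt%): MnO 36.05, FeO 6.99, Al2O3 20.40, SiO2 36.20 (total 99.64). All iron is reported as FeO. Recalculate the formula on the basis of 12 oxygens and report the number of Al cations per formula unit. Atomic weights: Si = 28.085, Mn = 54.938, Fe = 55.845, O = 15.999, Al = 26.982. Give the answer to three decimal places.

MnO: 36.05/70.937 = 0.50820 mol → 0.50820 mol Mn, 0.50820 mol O.
FeO: 6.99/71.844 = 0.09729 mol → 0.09729 mol Fe, 0.09729 mol O.
Al2O3: 20.40/101.961 = 0.20008 mol → 0.40016 mol Al, 0.60024 mol O.
SiO2: 36.20/60.083 = 0.60250 mol → 0.60250 mol Si, 1.20500 mol O.
Total oxygen = 2.41073 mol. Normalization factor = 12/2.41073 = 4.97775.
Al per 12 O = 0.40016 × 4.97775 = 1.992.

1.992 Al apfu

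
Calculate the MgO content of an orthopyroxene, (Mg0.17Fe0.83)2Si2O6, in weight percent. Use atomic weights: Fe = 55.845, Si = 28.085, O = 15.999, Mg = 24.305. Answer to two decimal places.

5.41 wt%

Formula mass = 253.130 g/mol.
0.34 Mg → 0.3400 mol MgO per formula unit; M(MgO) = 40.304, so MgO mass = 13.703 g.
13.703/253.130 × 100 = 5.41 wt%.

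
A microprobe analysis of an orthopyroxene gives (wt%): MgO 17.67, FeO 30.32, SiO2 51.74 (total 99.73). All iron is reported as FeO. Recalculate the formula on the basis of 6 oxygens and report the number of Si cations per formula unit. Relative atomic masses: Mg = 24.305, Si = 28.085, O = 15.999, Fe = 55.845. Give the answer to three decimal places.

17.67 wt% MgO ÷ 40.304 g/mol = 0.43842 mol, giving 0.43842 Mg and 0.43842 O.
30.32 wt% FeO ÷ 71.844 g/mol = 0.42203 mol, giving 0.42203 Fe and 0.42203 O.
51.74 wt% SiO2 ÷ 60.083 g/mol = 0.86114 mol, giving 0.86114 Si and 1.72228 O.
Oxygen sums to 2.58273; scaling by 6/2.58273 = 2.32312 puts the formula on 6 O.
Si: 0.86114 × 2.32312 = 2.001 atoms per formula unit.

2.001 Si apfu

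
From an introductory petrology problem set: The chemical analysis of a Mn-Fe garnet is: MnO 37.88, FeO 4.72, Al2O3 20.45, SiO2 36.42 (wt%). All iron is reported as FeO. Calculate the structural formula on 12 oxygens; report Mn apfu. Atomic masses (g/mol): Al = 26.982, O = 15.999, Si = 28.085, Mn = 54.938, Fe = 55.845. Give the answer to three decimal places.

MnO (M=70.937): mol = 0.53399; Mn = 0.53399, O = 0.53399.
FeO (M=71.844): mol = 0.06570; Fe = 0.06570, O = 0.06570.
Al2O3 (M=101.961): mol = 0.20057; Al = 0.40114, O = 0.60171.
SiO2 (M=60.083): mol = 0.60616; Si = 0.60616, O = 1.21232.
ΣO = 2.41372; factor = 12/ΣO = 4.97158.
Mn apfu = 0.53399 × 4.97158 = 2.655.

2.655 Mn apfu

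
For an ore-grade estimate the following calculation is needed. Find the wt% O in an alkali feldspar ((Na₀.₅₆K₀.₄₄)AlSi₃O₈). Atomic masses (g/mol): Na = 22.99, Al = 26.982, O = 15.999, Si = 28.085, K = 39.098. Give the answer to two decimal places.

47.53 wt%

Formula mass = 0.56·22.99 + 0.44·39.098 + 1·26.982 + 3·28.085 + 8·15.999 = 269.307 g/mol, of which 127.992 g is O.
So O makes up 127.992/269.307 = 0.4753 of the mass, i.e. 47.53%.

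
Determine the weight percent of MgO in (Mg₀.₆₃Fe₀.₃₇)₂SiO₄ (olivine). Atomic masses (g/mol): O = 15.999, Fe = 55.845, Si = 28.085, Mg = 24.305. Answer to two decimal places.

Molar mass of (Mg₀.₆₃Fe₀.₃₇)₂SiO₄ = 1.26*24.305 + 0.74*55.845 + 1*28.085 + 4*15.999 = 164.031 g/mol.
Each formula unit contains 1.26 Mg, equivalent to 1.26/1 = 1.2600 mol MgO.
M(MgO) = 1×24.305 + 1×15.999 = 40.304 g/mol.
Mass of MgO per formula unit = 1.2600 × 40.304 = 50.783 g.
MgO wt% = 50.783 / 164.031 × 100 = 30.96%.

30.96 wt%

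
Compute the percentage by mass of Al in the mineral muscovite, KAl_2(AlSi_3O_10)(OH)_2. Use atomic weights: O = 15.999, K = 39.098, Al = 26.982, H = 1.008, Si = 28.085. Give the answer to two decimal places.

20.32 mass %

M(KAl_2(AlSi_3O_10)(OH)_2) = 398.303 g/mol.
Al contributes 3 × 26.982 = 80.946 g per mole.
80.946/398.303 = 0.2032 → 20.32%.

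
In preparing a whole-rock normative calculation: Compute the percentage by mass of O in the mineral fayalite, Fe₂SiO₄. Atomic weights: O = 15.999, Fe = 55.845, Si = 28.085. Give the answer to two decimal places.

31.41 weight percent

Formula mass = 2*55.845 + 1*28.085 + 4*15.999 = 203.771 g/mol, of which 63.996 g is O.
So O makes up 63.996/203.771 = 0.3141 of the mass, i.e. 31.41%.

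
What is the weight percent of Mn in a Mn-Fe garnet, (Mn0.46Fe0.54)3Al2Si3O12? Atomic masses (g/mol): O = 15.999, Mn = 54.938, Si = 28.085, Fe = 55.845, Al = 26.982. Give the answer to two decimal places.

15.27 wt%

M((Mn0.46Fe0.54)3Al2Si3O12) = 496.490 g/mol.
Mn contributes 1.38 × 54.938 = 75.814 g per mole.
75.814/496.490 = 0.1527 → 15.27%.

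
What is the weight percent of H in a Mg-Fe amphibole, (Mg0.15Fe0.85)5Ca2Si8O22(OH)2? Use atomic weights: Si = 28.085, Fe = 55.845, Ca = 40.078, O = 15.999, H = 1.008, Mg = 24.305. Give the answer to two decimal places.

M((Mg0.15Fe0.85)5Ca2Si8O22(OH)2) = 946.398 g/mol.
H contributes 2 × 1.008 = 2.016 g per mole.
2.016/946.398 = 0.0021 → 0.21%.

0.21 wt%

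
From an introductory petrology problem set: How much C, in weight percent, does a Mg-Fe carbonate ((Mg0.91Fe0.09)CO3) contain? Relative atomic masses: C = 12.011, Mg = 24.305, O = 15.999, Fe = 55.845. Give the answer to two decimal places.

13.78 weight percent

Molar mass of (Mg0.91Fe0.09)CO3: 0.91*24.305 + 0.09*55.845 + 1*12.011 + 3*15.999 = 87.152 g/mol.
Mass of C per formula unit: 1 × 12.011 = 12.011 g.
Weight fraction C = 12.011 / 87.152 = 0.1378.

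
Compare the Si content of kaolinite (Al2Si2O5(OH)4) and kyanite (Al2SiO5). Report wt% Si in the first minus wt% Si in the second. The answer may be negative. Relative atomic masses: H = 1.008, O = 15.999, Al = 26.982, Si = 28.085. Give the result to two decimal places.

4.43 percentage points

M(Al2Si2O5(OH)4) = 258.157 g/mol, so wt% Si = 56.170/258.157 × 100 = 21.76%.
M(Al2SiO5) = 162.044 g/mol, so wt% Si = 28.085/162.044 × 100 = 17.33%.
21.76 − 17.33 = 4.43 pp.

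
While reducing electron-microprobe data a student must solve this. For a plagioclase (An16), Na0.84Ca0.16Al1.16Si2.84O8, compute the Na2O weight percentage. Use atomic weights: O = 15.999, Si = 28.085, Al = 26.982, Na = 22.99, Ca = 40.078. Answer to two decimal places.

9.83 wt%

Formula mass = 264.777 g/mol.
0.84 Na → 0.4200 mol Na2O per formula unit; M(Na2O) = 61.979, so Na2O mass = 26.031 g.
26.031/264.777 × 100 = 9.83 wt%.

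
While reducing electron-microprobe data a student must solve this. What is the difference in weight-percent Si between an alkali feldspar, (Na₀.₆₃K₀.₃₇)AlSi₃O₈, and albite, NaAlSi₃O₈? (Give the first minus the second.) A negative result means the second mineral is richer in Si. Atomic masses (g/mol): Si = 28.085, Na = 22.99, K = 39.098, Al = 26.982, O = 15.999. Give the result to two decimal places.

Si in (Na₀.₆₃K₀.₃₇)AlSi₃O₈: molar mass 268.179 g/mol; 3×28.085 = 84.255 g → 31.42 wt%.
Si in NaAlSi₃O₈: molar mass 262.219 g/mol; 3×28.085 = 84.255 g → 32.13 wt%.
Difference = 31.42 − 32.13 = -0.71 percentage points.

-0.71 percentage points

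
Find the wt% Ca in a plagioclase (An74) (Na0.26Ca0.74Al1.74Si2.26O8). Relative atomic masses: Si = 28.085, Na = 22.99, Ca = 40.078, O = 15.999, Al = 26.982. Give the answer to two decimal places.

10.82 mass %

M(Na0.26Ca0.74Al1.74Si2.26O8) = 274.048 g/mol.
Ca contributes 0.74 × 40.078 = 29.658 g per mole.
29.658/274.048 = 0.1082 → 10.82%.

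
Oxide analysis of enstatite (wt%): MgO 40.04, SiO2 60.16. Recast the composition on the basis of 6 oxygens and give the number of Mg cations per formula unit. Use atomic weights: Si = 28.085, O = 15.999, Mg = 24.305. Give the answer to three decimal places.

MgO: 40.04/40.304 = 0.99345 mol → 0.99345 mol Mg, 0.99345 mol O.
SiO2: 60.16/60.083 = 1.00128 mol → 1.00128 mol Si, 2.00256 mol O.
Total oxygen = 2.99601 mol. Normalization factor = 6/2.99601 = 2.00266.
Mg per 6 O = 0.99345 × 2.00266 = 1.990.

1.990 Mg apfu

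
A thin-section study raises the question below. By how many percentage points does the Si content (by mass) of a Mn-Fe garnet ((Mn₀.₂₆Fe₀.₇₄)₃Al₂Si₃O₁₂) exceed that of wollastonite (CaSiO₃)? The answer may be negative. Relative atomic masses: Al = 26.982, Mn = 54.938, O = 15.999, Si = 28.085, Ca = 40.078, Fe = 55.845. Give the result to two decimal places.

-7.23 percentage points

First mineral: 84.255 g Si in 497.035 g formula = 16.95 wt% Si.
Second mineral: 28.085 g Si in 116.160 g formula = 24.18 wt% Si.
16.95% − 24.18% gives a difference of -7.23 percentage points.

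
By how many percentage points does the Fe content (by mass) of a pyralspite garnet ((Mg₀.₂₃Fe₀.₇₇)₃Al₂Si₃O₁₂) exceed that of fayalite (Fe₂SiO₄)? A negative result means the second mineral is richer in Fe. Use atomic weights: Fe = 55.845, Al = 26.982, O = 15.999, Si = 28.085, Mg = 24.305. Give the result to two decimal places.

First mineral: 129.002 g Fe in 475.979 g formula = 27.10 wt% Fe.
Second mineral: 111.690 g Fe in 203.771 g formula = 54.81 wt% Fe.
27.10% − 54.81% gives a difference of -27.71 percentage points.

-27.71 percentage points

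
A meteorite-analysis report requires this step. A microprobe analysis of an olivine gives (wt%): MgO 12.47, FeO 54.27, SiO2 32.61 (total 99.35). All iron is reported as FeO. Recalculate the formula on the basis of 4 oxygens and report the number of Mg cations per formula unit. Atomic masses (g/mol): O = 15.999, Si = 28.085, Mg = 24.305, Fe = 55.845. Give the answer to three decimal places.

MgO: 12.47/40.304 = 0.30940 mol → 0.30940 mol Mg, 0.30940 mol O.
FeO: 54.27/71.844 = 0.75539 mol → 0.75539 mol Fe, 0.75539 mol O.
SiO2: 32.61/60.083 = 0.54275 mol → 0.54275 mol Si, 1.08550 mol O.
Total oxygen = 2.15029 mol. Normalization factor = 4/2.15029 = 1.86021.
Mg per 4 O = 0.30940 × 1.86021 = 0.576.

0.576 Mg apfu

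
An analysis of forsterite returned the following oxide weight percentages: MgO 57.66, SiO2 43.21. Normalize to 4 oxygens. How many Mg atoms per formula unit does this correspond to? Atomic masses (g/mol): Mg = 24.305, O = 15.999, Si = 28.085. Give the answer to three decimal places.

1.995 Mg apfu

MgO: 57.66/40.304 = 1.43063 mol → 1.43063 mol Mg, 1.43063 mol O.
SiO2: 43.21/60.083 = 0.71917 mol → 0.71917 mol Si, 1.43834 mol O.
Total oxygen = 2.86897 mol. Normalization factor = 4/2.86897 = 1.39423.
Mg per 4 O = 1.43063 × 1.39423 = 1.995.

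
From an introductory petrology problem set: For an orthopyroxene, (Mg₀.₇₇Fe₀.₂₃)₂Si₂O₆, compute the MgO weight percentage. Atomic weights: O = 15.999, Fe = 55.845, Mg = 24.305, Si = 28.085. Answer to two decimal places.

28.83 wt%

M((Mg₀.₇₇Fe₀.₂₃)₂Si₂O₆) = 215.282 g/mol; M(MgO) = 40.304 g/mol.
Moles MgO per formula unit = 1.54 Mg ÷ 1 = 1.5400.
MgO fraction = (1.5400 × 40.304) / 215.282 = 62.068/215.282 = 0.2883.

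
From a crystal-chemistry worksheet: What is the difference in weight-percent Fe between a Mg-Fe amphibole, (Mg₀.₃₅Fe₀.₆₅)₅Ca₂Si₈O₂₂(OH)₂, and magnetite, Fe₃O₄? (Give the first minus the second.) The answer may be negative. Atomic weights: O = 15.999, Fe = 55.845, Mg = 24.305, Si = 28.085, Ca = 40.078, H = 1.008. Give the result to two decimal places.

First mineral: 181.496 g Fe in 914.858 g formula = 19.84 wt% Fe.
Second mineral: 167.535 g Fe in 231.531 g formula = 72.36 wt% Fe.
19.84% − 72.36% gives a difference of -52.52 percentage points.

-52.52 percentage points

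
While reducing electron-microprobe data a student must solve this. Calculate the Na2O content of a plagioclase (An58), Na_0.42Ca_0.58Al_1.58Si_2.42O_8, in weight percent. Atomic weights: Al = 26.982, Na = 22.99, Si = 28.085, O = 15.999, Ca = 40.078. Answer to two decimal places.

M(Na_0.42Ca_0.58Al_1.58Si_2.42O_8) = 271.490 g/mol; M(Na2O) = 61.979 g/mol.
Moles Na2O per formula unit = 0.42 Na ÷ 2 = 0.2100.
Na2O fraction = (0.2100 × 61.979) / 271.490 = 13.016/271.490 = 0.0479.

4.79 wt%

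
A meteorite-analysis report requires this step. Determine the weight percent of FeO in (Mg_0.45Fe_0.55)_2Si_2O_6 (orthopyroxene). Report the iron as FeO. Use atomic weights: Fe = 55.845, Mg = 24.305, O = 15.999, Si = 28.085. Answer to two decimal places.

33.56 wt%

M((Mg_0.45Fe_0.55)_2Si_2O_6) = 235.468 g/mol; M(FeO) = 71.844 g/mol.
Moles FeO per formula unit = 1.10 Fe ÷ 1 = 1.1000.
FeO fraction = (1.1000 × 71.844) / 235.468 = 79.028/235.468 = 0.3356.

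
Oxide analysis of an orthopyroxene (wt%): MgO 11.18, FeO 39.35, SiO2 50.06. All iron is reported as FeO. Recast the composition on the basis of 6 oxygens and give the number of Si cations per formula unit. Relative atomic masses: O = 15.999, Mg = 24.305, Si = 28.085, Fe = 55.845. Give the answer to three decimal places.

2.006 Si apfu

MgO: 11.18/40.304 = 0.27739 mol → 0.27739 mol Mg, 0.27739 mol O.
FeO: 39.35/71.844 = 0.54771 mol → 0.54771 mol Fe, 0.54771 mol O.
SiO2: 50.06/60.083 = 0.83318 mol → 0.83318 mol Si, 1.66636 mol O.
Total oxygen = 2.49146 mol. Normalization factor = 6/2.49146 = 2.40823.
Si per 6 O = 0.83318 × 2.40823 = 2.006.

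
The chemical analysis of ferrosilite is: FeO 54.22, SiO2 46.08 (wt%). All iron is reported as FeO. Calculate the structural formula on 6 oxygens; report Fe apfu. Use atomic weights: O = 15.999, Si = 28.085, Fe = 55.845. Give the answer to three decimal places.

FeO (M=71.844): mol = 0.75469; Fe = 0.75469, O = 0.75469.
SiO2 (M=60.083): mol = 0.76694; Si = 0.76694, O = 1.53388.
ΣO = 2.28857; factor = 6/ΣO = 2.62172.
Fe apfu = 0.75469 × 2.62172 = 1.979.

1.979 Fe apfu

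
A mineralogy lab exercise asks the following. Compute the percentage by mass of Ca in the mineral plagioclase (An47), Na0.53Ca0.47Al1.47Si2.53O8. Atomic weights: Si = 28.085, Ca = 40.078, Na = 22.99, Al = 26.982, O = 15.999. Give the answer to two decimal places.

M(Na0.53Ca0.47Al1.47Si2.53O8) = 269.732 g/mol.
Ca contributes 0.47 × 40.078 = 18.837 g per mole.
18.837/269.732 = 0.0698 → 6.98%.

6.98 wt%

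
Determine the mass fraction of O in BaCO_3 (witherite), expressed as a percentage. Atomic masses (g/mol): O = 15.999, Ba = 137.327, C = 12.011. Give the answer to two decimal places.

Molar mass of BaCO_3: 1×137.327 + 1×12.011 + 3×15.999 = 197.335 g/mol.
Mass of O per formula unit: 3 × 15.999 = 47.997 g.
Weight fraction O = 47.997 / 197.335 = 0.2432.

24.32 weight percent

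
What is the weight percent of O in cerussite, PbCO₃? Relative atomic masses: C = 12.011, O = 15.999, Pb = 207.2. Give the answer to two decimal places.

Molar mass of PbCO₃: 1×207.2 + 1×12.011 + 3×15.999 = 267.208 g/mol.
Mass of O per formula unit: 3 × 15.999 = 47.997 g.
Weight fraction O = 47.997 / 267.208 = 0.1796.

17.96 weight percent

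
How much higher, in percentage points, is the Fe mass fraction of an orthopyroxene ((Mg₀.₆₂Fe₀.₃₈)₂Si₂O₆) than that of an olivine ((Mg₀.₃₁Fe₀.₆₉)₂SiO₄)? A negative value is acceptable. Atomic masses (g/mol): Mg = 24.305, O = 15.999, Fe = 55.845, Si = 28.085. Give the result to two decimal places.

M((Mg₀.₆₂Fe₀.₃₈)₂Si₂O₆) = 224.744 g/mol, so wt% Fe = 42.442/224.744 × 100 = 18.88%.
M((Mg₀.₃₁Fe₀.₆₉)₂SiO₄) = 184.216 g/mol, so wt% Fe = 77.066/184.216 × 100 = 41.83%.
18.88 − 41.83 = -22.95 pp.

-22.95 percentage points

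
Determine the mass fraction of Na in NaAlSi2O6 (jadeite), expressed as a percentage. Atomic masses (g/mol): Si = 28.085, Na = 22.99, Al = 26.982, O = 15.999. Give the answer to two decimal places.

11.37 wt%

Molar mass of NaAlSi2O6: 1×22.99 + 1×26.982 + 2×28.085 + 6×15.999 = 202.136 g/mol.
Mass of Na per formula unit: 1 × 22.99 = 22.990 g.
Weight fraction Na = 22.990 / 202.136 = 0.1137.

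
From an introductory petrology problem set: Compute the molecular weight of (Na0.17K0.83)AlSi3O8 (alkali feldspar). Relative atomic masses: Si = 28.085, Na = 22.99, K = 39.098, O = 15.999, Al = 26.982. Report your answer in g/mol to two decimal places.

Na: 0.17 × 22.99 = 3.9083
K: 0.83 × 39.098 = 32.4513
Al: 1 × 26.982 = 26.9820
Si: 3 × 28.085 = 84.2550
O: 8 × 15.999 = 127.9920
Summing the contributions gives the formula mass.

275.59 g/mol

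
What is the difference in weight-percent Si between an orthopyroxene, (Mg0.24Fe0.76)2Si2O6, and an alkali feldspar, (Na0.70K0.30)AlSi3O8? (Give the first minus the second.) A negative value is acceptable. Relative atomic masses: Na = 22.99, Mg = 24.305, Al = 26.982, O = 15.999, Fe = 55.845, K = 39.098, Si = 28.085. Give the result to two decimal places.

First mineral: 56.170 g Si in 248.715 g formula = 22.58 wt% Si.
Second mineral: 84.255 g Si in 267.051 g formula = 31.55 wt% Si.
22.58% − 31.55% gives a difference of -8.97 percentage points.

-8.97 percentage points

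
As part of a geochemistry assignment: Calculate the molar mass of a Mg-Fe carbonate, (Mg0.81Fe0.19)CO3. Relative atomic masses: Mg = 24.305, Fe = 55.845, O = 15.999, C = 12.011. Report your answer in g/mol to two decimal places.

90.31 g/mol

M = 0.81·24.305 + 0.19·55.845 + 1·12.011 + 3·15.999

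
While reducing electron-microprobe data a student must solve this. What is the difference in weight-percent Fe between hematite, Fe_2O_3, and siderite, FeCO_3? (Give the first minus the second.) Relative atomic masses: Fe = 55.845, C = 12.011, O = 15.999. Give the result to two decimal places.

First mineral: 111.690 g Fe in 159.687 g formula = 69.94 wt% Fe.
Second mineral: 55.845 g Fe in 115.853 g formula = 48.20 wt% Fe.
69.94% − 48.20% gives a difference of 21.74 percentage points.

21.74 percentage points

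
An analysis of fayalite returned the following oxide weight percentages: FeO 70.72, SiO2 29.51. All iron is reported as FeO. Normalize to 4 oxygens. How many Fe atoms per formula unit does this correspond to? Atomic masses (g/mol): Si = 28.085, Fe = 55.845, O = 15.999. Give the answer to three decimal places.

FeO (M=71.844): mol = 0.98435; Fe = 0.98435, O = 0.98435.
SiO2 (M=60.083): mol = 0.49115; Si = 0.49115, O = 0.98230.
ΣO = 1.96665; factor = 4/ΣO = 2.03392.
Fe apfu = 0.98435 × 2.03392 = 2.002.

2.002 Fe apfu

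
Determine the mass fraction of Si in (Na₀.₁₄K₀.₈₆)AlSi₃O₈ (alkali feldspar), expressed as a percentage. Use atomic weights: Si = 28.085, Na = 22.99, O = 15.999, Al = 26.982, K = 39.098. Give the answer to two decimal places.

Molar mass of (Na₀.₁₄K₀.₈₆)AlSi₃O₈: 0.14*22.99 + 0.86*39.098 + 1*26.982 + 3*28.085 + 8*15.999 = 276.072 g/mol.
Mass of Si per formula unit: 3 × 28.085 = 84.255 g.
Weight fraction Si = 84.255 / 276.072 = 0.3052.

30.52 mass %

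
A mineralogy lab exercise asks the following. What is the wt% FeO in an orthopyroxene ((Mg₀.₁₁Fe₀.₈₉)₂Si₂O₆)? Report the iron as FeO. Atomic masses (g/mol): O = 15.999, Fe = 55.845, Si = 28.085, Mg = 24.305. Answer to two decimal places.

49.78 wt%

Molar mass of (Mg₀.₁₁Fe₀.₈₉)₂Si₂O₆ = 0.22*24.305 + 1.78*55.845 + 2*28.085 + 6*15.999 = 256.915 g/mol.
Each formula unit contains 1.78 Fe, equivalent to 1.78/1 = 1.7800 mol FeO.
M(FeO) = 1×55.845 + 1×15.999 = 71.844 g/mol.
Mass of FeO per formula unit = 1.7800 × 71.844 = 127.882 g.
FeO wt% = 127.882 / 256.915 × 100 = 49.78%.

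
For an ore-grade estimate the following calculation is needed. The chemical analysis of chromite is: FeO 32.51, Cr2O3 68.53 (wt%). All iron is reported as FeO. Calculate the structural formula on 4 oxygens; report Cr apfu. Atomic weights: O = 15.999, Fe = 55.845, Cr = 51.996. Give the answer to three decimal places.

32.51 wt% FeO ÷ 71.844 g/mol = 0.45251 mol, giving 0.45251 Fe and 0.45251 O.
68.53 wt% Cr2O3 ÷ 151.989 g/mol = 0.45089 mol, giving 0.90178 Cr and 1.35267 O.
Oxygen sums to 1.80518; scaling by 4/1.80518 = 2.21585 puts the formula on 4 O.
Cr: 0.90178 × 2.21585 = 1.998 atoms per formula unit.

1.998 Cr apfu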